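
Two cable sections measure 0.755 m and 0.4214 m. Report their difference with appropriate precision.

3.34 × 10^-1 m

0.755 m − 0.4214 m = 0.3336 m.
Addition/subtraction keeps the fewest decimal places: 0.755 → 3 decimal places, 0.4214 → 4 decimal places; limit is 3.
Rounded to 3 decimal places: 3.34 × 10^-1 m.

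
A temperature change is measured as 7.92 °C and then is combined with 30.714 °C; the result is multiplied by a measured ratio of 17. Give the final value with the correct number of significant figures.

6.6 × 10^2 °C

7.92 °C + 30.714 °C = 38.634 °C; the sum is limited to 2 decimal places (4 s.f.).
Carrying full precision, 38.634 × 17 = 656.778 °C; 17 has 2 s.f., so the result keeps min(4, 2) = 2 s.f.
Rounded to 2 significant figures: 6.6 × 10^2 °C.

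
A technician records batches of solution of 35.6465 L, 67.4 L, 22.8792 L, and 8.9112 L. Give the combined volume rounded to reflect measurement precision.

134.8 L

35.6465 L + 67.4 L + 22.8792 L + 8.9112 L = 134.8369 L.
Addition/subtraction keeps the fewest decimal places: 35.6465 → 4 decimal places, 67.4 → 1 decimal place, 22.8792 → 4 decimal places, 8.9112 → 4 decimal places; limit is 1.
Rounded to 1 decimal place: 134.8 L.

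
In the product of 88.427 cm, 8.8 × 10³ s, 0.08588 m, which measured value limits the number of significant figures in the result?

88.427 cm → 5 s.f.; 8.8 × 10³ s → 2 s.f.; 0.08588 m → 4 s.f.
The fewest is 2 significant figures, from 8.8 × 10³ s.

8.8 × 10³ s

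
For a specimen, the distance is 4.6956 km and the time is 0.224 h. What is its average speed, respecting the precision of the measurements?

average speed = 4.6956 km ÷ 0.224 h = 20.9625 km/h.
4.6956 has 5 significant figures; 0.224 has 3.
Division/multiplication keeps the fewest: 3 significant figures.
Rounded: 21.0 km/h.

21.0 km/h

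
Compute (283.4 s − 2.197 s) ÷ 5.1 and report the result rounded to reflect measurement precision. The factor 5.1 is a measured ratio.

283.4 s − 2.197 s = 281.203 s; the difference is limited to 1 decimal place (4 s.f.).
Carrying full precision, 281.203 ÷ 5.1 = 55.1378431373… s; 5.1 has 2 s.f., so the result keeps min(4, 2) = 2 s.f.
Rounded to 2 significant figures: 55 s.

55 s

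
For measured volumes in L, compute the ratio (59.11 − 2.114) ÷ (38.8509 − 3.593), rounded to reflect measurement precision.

59.11 − 2.114 = 56.996, limited to 2 d.p. → 4 s.f.; 38.8509 − 3.593 = 35.2579, limited to 3 d.p. → 5 s.f.
Carrying full precision, 56.996 ÷ 35.2579 = 1.61654551179…; keep min(4, 5) = 4 s.f.
Rounded to 4 significant figures: 1.617.

1.617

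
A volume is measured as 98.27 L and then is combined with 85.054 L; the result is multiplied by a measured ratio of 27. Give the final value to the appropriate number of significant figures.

4.9 × 10^3 L

98.27 L + 85.054 L = 183.324 L; the sum is limited to 2 decimal places (5 s.f.).
Carrying full precision, 183.324 × 27 = 4949.748 L; 27 has 2 s.f., so the result keeps min(5, 2) = 2 s.f.
Rounded to 2 significant figures: 4.9 × 10^3 L.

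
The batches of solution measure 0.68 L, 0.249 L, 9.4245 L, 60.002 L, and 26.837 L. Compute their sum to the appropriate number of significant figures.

97.19 L

0.68 L + 0.249 L + 9.4245 L + 60.002 L + 26.837 L = 97.1925 L.
Addition/subtraction keeps the fewest decimal places: 0.68 → 2 decimal places, 0.249 → 3 decimal places, 9.4245 → 4 decimal places, 60.002 → 3 decimal places, 26.837 → 3 decimal places; limit is 2.
Rounded to 2 decimal places: 97.19 L.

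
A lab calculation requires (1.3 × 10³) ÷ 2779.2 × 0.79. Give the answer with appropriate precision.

0.37

(1.3 × 10³) ÷ 2779.2 × 0.79 = 0.36953080023…
Multiplication/division keeps the fewest significant figures: 1.3 × 10³ → 2 s.f., 2779.2 → 5 s.f., 0.79 → 2 s.f.; limit is 2.
Rounded to 2 significant figures: 0.37.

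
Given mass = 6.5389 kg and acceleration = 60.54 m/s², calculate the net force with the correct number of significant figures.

395.9 N

net force = 6.5389 kg × 60.54 m/s² = 395.865006 N.
6.5389 has 5 significant figures; 60.54 has 4.
Division/multiplication keeps the fewest: 4 significant figures.
Rounded: 395.9 N.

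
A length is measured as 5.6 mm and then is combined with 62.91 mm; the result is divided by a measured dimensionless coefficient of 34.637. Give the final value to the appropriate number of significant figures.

1.98 mm

5.6 mm + 62.91 mm = 68.51 mm; the sum is limited to 1 decimal place (3 s.f.).
Carrying full precision, 68.51 ÷ 34.637 = 1.97794266247… mm; 34.637 has 5 s.f., so the result keeps min(3, 5) = 3 s.f.
Rounded to 3 significant figures: 1.98 mm.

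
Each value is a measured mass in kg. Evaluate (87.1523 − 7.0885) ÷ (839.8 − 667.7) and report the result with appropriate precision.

0.4652

87.1523 − 7.0885 = 80.0638, limited to 4 d.p. → 6 s.f.; 839.8 − 667.7 = 172.1, limited to 1 d.p. → 4 s.f.
Carrying full precision, 80.0638 ÷ 172.1 = 0.465216734457…; keep min(6, 4) = 4 s.f.
Rounded to 4 significant figures: 0.4652.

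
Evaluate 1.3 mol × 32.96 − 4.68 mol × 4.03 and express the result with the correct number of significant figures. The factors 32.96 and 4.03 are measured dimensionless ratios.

1.3 × 32.96 = 42.848 → 43 mol (2 s.f., last digit at the 10^0 place).
4.68 × 4.03 = 18.8604 → 18.9 mol (3 s.f., last digit at the 10^-1 place).
Difference: 23.9876 mol; keep the coarser place, 10^0.
Result: 24 mol.

24 mol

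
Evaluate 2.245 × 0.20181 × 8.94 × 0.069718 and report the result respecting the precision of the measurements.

2.245 × 0.20181 × 8.94 × 0.069718 = 0.282384897807…
Multiplication/division keeps the fewest significant figures: 2.245 → 4 s.f., 0.20181 → 5 s.f., 8.94 → 3 s.f., 0.069718 → 5 s.f.; limit is 3.
Rounded to 3 significant figures: 0.282.

0.282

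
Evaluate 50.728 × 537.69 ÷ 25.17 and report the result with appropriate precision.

50.728 × 537.69 ÷ 25.17 = 1083.66858641…
Multiplication/division keeps the fewest significant figures: 50.728 → 5 s.f., 537.69 → 5 s.f., 25.17 → 4 s.f.; limit is 4.
Rounded to 4 significant figures: 1084.

1084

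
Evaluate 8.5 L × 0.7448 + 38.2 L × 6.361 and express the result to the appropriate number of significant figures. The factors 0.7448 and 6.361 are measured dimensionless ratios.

8.5 × 0.7448 = 6.3308 → 6.3 L (2 s.f., last digit at the 10^-1 place).
38.2 × 6.361 = 242.9902 → 243 L (3 s.f., last digit at the 10^0 place).
Sum: 249.321 L; keep the coarser place, 10^0.
Result: 249 L.

249 L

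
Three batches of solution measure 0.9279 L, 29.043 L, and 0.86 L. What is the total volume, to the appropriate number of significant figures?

30.83 L

0.9279 L + 29.043 L + 0.86 L = 30.8309 L.
Addition/subtraction keeps the fewest decimal places: 0.9279 → 4 decimal places, 29.043 → 3 decimal places, 0.86 → 2 decimal places; limit is 2.
Rounded to 2 decimal places: 30.83 L.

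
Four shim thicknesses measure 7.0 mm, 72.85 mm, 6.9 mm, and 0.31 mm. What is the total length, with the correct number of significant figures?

87.1 mm

7.0 mm + 72.85 mm + 6.9 mm + 0.31 mm = 87.06 mm.
Addition/subtraction keeps the fewest decimal places: 7.0 → 1 decimal place, 72.85 → 2 decimal places, 6.9 → 1 decimal place, 0.31 → 2 decimal places; limit is 1.
Rounded to 1 decimal place: 87.1 mm.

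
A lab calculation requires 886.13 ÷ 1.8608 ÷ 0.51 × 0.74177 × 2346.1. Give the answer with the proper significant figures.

886.13 ÷ 1.8608 ÷ 0.51 × 0.74177 × 2346.1 = 1624962.52887…
Multiplication/division keeps the fewest significant figures: 886.13 → 5 s.f., 1.8608 → 5 s.f., 0.51 → 2 s.f., 0.74177 → 5 s.f., 2346.1 → 5 s.f.; limit is 2.
Rounded to 2 significant figures: 1.6 × 10^6.

1.6 × 10^6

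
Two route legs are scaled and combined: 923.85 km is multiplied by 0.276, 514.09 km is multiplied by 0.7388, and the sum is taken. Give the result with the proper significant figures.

923.85 × 0.276 = 254.9826 → 255 km (3 s.f., last digit at the 10^0 place).
514.09 × 0.7388 = 379.809692 → 379.8 km (4 s.f., last digit at the 10^-1 place).
Sum: 634.792292 km; keep the coarser place, 10^0.
Result: 635 km.

635 km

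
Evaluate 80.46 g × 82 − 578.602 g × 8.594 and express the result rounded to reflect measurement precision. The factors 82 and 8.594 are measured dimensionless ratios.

1.6 × 10³ g

80.46 × 82 = 6597.72 → 6.6 × 10³ g (2 s.f., last digit at the 10^2 place).
578.602 × 8.594 = 4972.505588 → 4973 g (4 s.f., last digit at the 10^0 place).
Difference: 1625.214412 g; keep the coarser place, 10^2.
Result: 1.6 × 10³ g.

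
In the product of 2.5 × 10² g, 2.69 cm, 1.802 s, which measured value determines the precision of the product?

2.5 × 10² g → 2 s.f.; 2.69 cm → 3 s.f.; 1.802 s → 4 s.f.
The fewest is 2 significant figures, from 2.5 × 10² g.

2.5 × 10² g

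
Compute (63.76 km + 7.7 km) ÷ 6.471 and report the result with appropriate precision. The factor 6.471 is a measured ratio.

11.0 km

63.76 km + 7.7 km = 71.46 km; the sum is limited to 1 decimal place (3 s.f.).
Carrying full precision, 71.46 ÷ 6.471 = 11.0431154381… km; 6.471 has 4 s.f., so the result keeps min(3, 4) = 3 s.f.
Rounded to 3 significant figures: 11.0 km.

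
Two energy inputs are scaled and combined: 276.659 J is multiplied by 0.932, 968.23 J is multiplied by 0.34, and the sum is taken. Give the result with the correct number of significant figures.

276.659 × 0.932 = 257.846188 → 258 J (3 s.f., last digit at the 10^0 place).
968.23 × 0.34 = 329.1982 → 3.3 × 10² J (2 s.f., last digit at the 10^1 place).
Sum: 587.044388 J; keep the coarser place, 10^1.
Result: 5.9 × 10² J.

5.9 × 10² J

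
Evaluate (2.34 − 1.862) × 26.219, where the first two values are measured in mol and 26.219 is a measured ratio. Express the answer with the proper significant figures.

13 mol

2.34 mol − 1.862 mol = 0.478 mol; the difference is limited to 2 decimal places (2 s.f.).
Carrying full precision, 0.478 × 26.219 = 12.532682 mol; 26.219 has 5 s.f., so the result keeps min(2, 5) = 2 s.f.
Rounded to 2 significant figures: 13 mol.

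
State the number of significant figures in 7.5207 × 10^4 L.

5

7.5207 × 10^4: in scientific notation every digit of the coefficient is significant.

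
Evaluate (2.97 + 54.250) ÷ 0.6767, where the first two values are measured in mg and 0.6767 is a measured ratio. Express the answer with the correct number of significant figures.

2.97 mg + 54.250 mg = 57.220 mg; the sum is limited to 2 decimal places (4 s.f.).
Carrying full precision, 57.220 ÷ 0.6767 = 84.557410965… mg; 0.6767 has 4 s.f., so the result keeps min(4, 4) = 4 s.f.
Rounded to 4 significant figures: 84.56 mg.

84.56 mg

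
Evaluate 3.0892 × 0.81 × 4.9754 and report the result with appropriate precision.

3.0892 × 0.81 × 4.9754 = 12.4497046008
Multiplication/division keeps the fewest significant figures: 3.0892 → 5 s.f., 0.81 → 2 s.f., 4.9754 → 5 s.f.; limit is 2.
Rounded to 2 significant figures: 12.

12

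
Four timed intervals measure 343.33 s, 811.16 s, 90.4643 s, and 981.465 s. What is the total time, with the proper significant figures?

2226.42 s

343.33 s + 811.16 s + 90.4643 s + 981.465 s = 2226.4193 s.
Addition/subtraction keeps the fewest decimal places: 343.33 → 2 decimal places, 811.16 → 2 decimal places, 90.4643 → 4 decimal places, 981.465 → 3 decimal places; limit is 2.
Rounded to 2 decimal places: 2226.42 s.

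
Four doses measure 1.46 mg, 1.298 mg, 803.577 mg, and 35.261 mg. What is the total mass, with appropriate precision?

8.4160 × 10^2 mg

1.46 mg + 1.298 mg + 803.577 mg + 35.261 mg = 841.596 mg.
Addition/subtraction keeps the fewest decimal places: 1.46 → 2 decimal places, 1.298 → 3 decimal places, 803.577 → 3 decimal places, 35.261 → 3 decimal places; limit is 2.
Rounded to 2 decimal places: 8.4160 × 10^2 mg.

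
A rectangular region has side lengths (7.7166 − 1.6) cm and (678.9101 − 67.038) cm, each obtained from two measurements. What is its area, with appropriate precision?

7.7166 − 1.6 = 6.1166, limited to 1 d.p. → 2 s.f.; 678.9101 − 67.038 = 611.8721, limited to 3 d.p. → 6 s.f.
Carrying full precision, 6.1166 × 611.8721 = 3742.57688686; keep min(2, 6) = 2 s.f.
Rounded to 2 significant figures: 3.7 × 10^3 cm².

3.7 × 10^3 cm²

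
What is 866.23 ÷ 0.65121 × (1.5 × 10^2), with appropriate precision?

2.0 × 10^5

866.23 ÷ 0.65121 × (1.5 × 10^2) = 199527.802091…
Multiplication/division keeps the fewest significant figures: 866.23 → 5 s.f., 0.65121 → 5 s.f., 1.5 × 10^2 → 2 s.f.; limit is 2.
Rounded to 2 significant figures: 2.0 × 10^5.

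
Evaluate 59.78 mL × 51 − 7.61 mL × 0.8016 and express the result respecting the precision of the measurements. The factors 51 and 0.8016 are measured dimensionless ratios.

3.0 × 10^3 mL

59.78 × 51 = 3048.78 → 3.0 × 10^3 mL (2 s.f., last digit at the 10^2 place).
7.61 × 0.8016 = 6.100176 → 6.10 mL (3 s.f., last digit at the 10^-2 place).
Difference: 3042.679824 mL; keep the coarser place, 10^2.
Result: 3.0 × 10^3 mL.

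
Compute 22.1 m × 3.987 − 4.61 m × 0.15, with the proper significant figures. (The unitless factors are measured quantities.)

22.1 × 3.987 = 88.1127 → 88.1 m (3 s.f., last digit at the 10^-1 place).
4.61 × 0.15 = 0.6915 → 0.69 m (2 s.f., last digit at the 10^-2 place).
Difference: 87.4212 m; keep the coarser place, 10^-1.
Result: 87.4 m.

87.4 m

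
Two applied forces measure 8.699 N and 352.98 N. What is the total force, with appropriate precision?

8.699 N + 352.98 N = 361.679 N.
Addition/subtraction keeps the fewest decimal places: 8.699 → 3 decimal places, 352.98 → 2 decimal places; limit is 2.
Rounded to 2 decimal places: 361.68 N.

361.68 N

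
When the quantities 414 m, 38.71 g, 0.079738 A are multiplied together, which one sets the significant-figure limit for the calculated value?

414 m → 3 s.f.; 38.71 g → 4 s.f.; 0.079738 A → 5 s.f.
The fewest is 3 significant figures, from 414 m.

414 m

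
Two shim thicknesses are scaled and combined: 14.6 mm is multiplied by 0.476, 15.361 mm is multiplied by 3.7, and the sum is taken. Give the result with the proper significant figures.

14.6 × 0.476 = 6.9496 → 6.95 mm (3 s.f., last digit at the 10^-2 place).
15.361 × 3.7 = 56.8357 → 57 mm (2 s.f., last digit at the 10^0 place).
Sum: 63.7853 mm; keep the coarser place, 10^0.
Result: 64 mm.

64 mm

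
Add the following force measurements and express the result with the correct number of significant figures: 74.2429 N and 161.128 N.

74.2429 N + 161.128 N = 235.3709 N.
Addition/subtraction keeps the fewest decimal places: 74.2429 → 4 decimal places, 161.128 → 3 decimal places; limit is 3.
Rounded to 3 decimal places: 235.371 N.

235.371 N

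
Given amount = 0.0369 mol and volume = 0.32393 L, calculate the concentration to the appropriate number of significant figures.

concentration = 0.0369 mol ÷ 0.32393 L = 0.11391349983… mol/L.
0.0369 has 3 significant figures; 0.32393 has 5.
Division/multiplication keeps the fewest: 3 significant figures.
Rounded: 0.114 mol/L.

0.114 mol/L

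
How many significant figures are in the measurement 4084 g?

4

4084: zeros between nonzero digits are significant.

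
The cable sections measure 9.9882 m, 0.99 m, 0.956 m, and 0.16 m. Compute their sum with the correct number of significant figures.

9.9882 m + 0.99 m + 0.956 m + 0.16 m = 12.0942 m.
Addition/subtraction keeps the fewest decimal places: 9.9882 → 4 decimal places, 0.99 → 2 decimal places, 0.956 → 3 decimal places, 0.16 → 2 decimal places; limit is 2.
Rounded to 2 decimal places: 12.09 m.

12.09 m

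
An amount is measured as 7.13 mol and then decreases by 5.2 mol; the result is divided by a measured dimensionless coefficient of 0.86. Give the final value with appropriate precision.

2.2 mol

7.13 mol − 5.2 mol = 1.93 mol; the difference is limited to 1 decimal place (2 s.f.).
Carrying full precision, 1.93 ÷ 0.86 = 2.24418604651… mol; 0.86 has 2 s.f., so the result keeps min(2, 2) = 2 s.f.
Rounded to 2 significant figures: 2.2 mol.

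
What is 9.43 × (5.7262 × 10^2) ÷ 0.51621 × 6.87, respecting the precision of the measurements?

9.43 × (5.7262 × 10^2) ÷ 0.51621 × 6.87 = 71863.5271343…
Multiplication/division keeps the fewest significant figures: 9.43 → 3 s.f., 5.7262 × 10^2 → 5 s.f., 0.51621 → 5 s.f., 6.87 → 3 s.f.; limit is 3.
Rounded to 3 significant figures: 7.19 × 10^4.

7.19 × 10^4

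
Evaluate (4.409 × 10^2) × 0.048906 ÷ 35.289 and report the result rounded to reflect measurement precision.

0.6110

(4.409 × 10^2) × 0.048906 ÷ 35.289 = 0.611030502423…
Multiplication/division keeps the fewest significant figures: 4.409 × 10^2 → 4 s.f., 0.048906 → 5 s.f., 35.289 → 5 s.f.; limit is 4.
Rounded to 4 significant figures: 0.6110.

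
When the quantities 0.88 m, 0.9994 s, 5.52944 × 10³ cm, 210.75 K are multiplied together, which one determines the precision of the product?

0.88 m

0.88 m → 2 s.f.; 0.9994 s → 4 s.f.; 5.52944 × 10³ cm → 6 s.f.; 210.75 K → 5 s.f.
The fewest is 2 significant figures, from 0.88 m.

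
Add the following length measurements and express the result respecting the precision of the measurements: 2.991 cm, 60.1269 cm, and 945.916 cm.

1009.034 cm

2.991 cm + 60.1269 cm + 945.916 cm = 1009.0339 cm.
Addition/subtraction keeps the fewest decimal places: 2.991 → 3 decimal places, 60.1269 → 4 decimal places, 945.916 → 3 decimal places; limit is 3.
Rounded to 3 decimal places: 1009.034 cm.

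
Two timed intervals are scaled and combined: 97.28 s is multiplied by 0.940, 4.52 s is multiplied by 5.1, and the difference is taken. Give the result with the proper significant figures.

68 s

97.28 × 0.940 = 91.4432 → 91.4 s (3 s.f., last digit at the 10^-1 place).
4.52 × 5.1 = 23.052 → 23 s (2 s.f., last digit at the 10^0 place).
Difference: 68.3912 s; keep the coarser place, 10^0.
Result: 68 s.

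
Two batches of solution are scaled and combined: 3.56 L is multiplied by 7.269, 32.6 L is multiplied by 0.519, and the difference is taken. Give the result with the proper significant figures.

9.0 L

3.56 × 7.269 = 25.87764 → 25.9 L (3 s.f., last digit at the 10^-1 place).
32.6 × 0.519 = 16.9194 → 16.9 L (3 s.f., last digit at the 10^-1 place).
Difference: 8.95824 L; keep the coarser place, 10^-1.
Result: 9.0 L.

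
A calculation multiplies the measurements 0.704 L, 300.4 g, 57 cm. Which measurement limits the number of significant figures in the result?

57 cm

0.704 L → 3 s.f.; 300.4 g → 4 s.f.; 57 cm → 2 s.f.
The fewest is 2 significant figures, from 57 cm.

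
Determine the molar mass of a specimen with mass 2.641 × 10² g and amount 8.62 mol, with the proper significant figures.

molar mass = 2.641 × 10² g ÷ 8.62 mol = 30.6380510441… g/mol.
2.641 × 10² has 4 significant figures; 8.62 has 3.
Division/multiplication keeps the fewest: 3 significant figures.
Rounded: 30.6 g/mol.

30.6 g/mol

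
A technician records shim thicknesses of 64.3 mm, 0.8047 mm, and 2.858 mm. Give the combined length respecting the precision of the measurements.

64.3 mm + 0.8047 mm + 2.858 mm = 67.9627 mm.
Addition/subtraction keeps the fewest decimal places: 64.3 → 1 decimal place, 0.8047 → 4 decimal places, 2.858 → 3 decimal places; limit is 1.
Rounded to 1 decimal place: 68.0 mm.

68.0 mm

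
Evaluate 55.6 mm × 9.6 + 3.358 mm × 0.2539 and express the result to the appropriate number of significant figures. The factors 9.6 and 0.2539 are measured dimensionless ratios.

5.3 × 10² mm

55.6 × 9.6 = 533.76 → 5.3 × 10² mm (2 s.f., last digit at the 10^1 place).
3.358 × 0.2539 = 0.8525962 → 0.8526 mm (4 s.f., last digit at the 10^-4 place).
Sum: 534.6125962 mm; keep the coarser place, 10^1.
Result: 5.3 × 10² mm.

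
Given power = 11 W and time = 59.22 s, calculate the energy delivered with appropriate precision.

6.5 × 10² J

energy delivered = 11 W × 59.22 s = 651.42 J.
11 has 2 significant figures; 59.22 has 4.
Division/multiplication keeps the fewest: 2 significant figures.
Rounded: 6.5 × 10² J.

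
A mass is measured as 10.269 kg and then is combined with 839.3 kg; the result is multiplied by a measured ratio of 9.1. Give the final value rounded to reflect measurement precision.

10.269 kg + 839.3 kg = 849.569 kg; the sum is limited to 1 decimal place (4 s.f.).
Carrying full precision, 849.569 × 9.1 = 7731.0779 kg; 9.1 has 2 s.f., so the result keeps min(4, 2) = 2 s.f.
Rounded to 2 significant figures: 7.7 × 10^3 kg.

7.7 × 10^3 kg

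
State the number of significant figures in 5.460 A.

4

5.460: trailing zeros after a decimal point are significant.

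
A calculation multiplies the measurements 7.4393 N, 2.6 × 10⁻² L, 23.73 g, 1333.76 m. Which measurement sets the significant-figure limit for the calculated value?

2.6 × 10⁻² L

7.4393 N → 5 s.f.; 2.6 × 10⁻² L → 2 s.f.; 23.73 g → 4 s.f.; 1333.76 m → 6 s.f.
The fewest is 2 significant figures, from 2.6 × 10⁻² L.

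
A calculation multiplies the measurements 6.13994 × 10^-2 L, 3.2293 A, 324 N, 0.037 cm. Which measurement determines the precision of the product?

0.037 cm

6.13994 × 10^-2 L → 6 s.f.; 3.2293 A → 5 s.f.; 324 N → 3 s.f.; 0.037 cm → 2 s.f.
The fewest is 2 significant figures, from 0.037 cm.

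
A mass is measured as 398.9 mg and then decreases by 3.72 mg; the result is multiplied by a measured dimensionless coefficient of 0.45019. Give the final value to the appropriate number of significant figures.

1.779 × 10² mg

398.9 mg − 3.72 mg = 395.18 mg; the difference is limited to 1 decimal place (4 s.f.).
Carrying full precision, 395.18 × 0.45019 = 177.9060842 mg; 0.45019 has 5 s.f., so the result keeps min(4, 5) = 4 s.f.
Rounded to 4 significant figures: 1.779 × 10² mg.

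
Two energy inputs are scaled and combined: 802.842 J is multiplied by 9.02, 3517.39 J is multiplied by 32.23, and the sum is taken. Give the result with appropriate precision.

1.206 × 10^5 J

802.842 × 9.02 = 7241.63484 → 7.24 × 10^3 J (3 s.f., last digit at the 10^1 place).
3517.39 × 32.23 = 113365.4797 → 1.134 × 10^5 J (4 s.f., last digit at the 10^2 place).
Sum: 120607.11454 J; keep the coarser place, 10^2.
Result: 1.206 × 10^5 J.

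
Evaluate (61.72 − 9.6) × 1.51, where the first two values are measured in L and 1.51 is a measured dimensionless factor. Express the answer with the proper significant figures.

78.7 L

61.72 L − 9.6 L = 52.12 L; the difference is limited to 1 decimal place (3 s.f.).
Carrying full precision, 52.12 × 1.51 = 78.7012 L; 1.51 has 3 s.f., so the result keeps min(3, 3) = 3 s.f.
Rounded to 3 significant figures: 78.7 L.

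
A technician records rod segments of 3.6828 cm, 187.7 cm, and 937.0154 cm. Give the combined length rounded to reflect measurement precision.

1.1284 × 10^3 cm

3.6828 cm + 187.7 cm + 937.0154 cm = 1128.3982 cm.
Addition/subtraction keeps the fewest decimal places: 3.6828 → 4 decimal places, 187.7 → 1 decimal place, 937.0154 → 4 decimal places; limit is 1.
Rounded to 1 decimal place: 1.1284 × 10^3 cm.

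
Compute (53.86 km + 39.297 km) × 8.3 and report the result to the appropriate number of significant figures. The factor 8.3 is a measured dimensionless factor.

53.86 km + 39.297 km = 93.157 km; the sum is limited to 2 decimal places (4 s.f.).
Carrying full precision, 93.157 × 8.3 = 773.2031 km; 8.3 has 2 s.f., so the result keeps min(4, 2) = 2 s.f.
Rounded to 2 significant figures: 7.7 × 10^2 km.

7.7 × 10^2 km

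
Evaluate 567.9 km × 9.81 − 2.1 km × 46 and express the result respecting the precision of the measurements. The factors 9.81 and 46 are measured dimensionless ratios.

5.47 × 10³ km

567.9 × 9.81 = 5571.099 → 5.57 × 10³ km (3 s.f., last digit at the 10^1 place).
2.1 × 46 = 96.6 → 97 km (2 s.f., last digit at the 10^0 place).
Difference: 5474.499 km; keep the coarser place, 10^1.
Result: 5.47 × 10³ km.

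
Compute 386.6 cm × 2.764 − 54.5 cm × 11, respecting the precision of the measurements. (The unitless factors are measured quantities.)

4.7 × 10² cm

386.6 × 2.764 = 1068.5624 → 1069 cm (4 s.f., last digit at the 10^0 place).
54.5 × 11 = 599.5 → 6.0 × 10² cm (2 s.f., last digit at the 10^1 place).
Difference: 469.0624 cm; keep the coarser place, 10^1.
Result: 4.7 × 10² cm.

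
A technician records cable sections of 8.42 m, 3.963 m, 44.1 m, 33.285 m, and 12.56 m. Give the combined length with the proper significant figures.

8.42 m + 3.963 m + 44.1 m + 33.285 m + 12.56 m = 102.328 m.
Addition/subtraction keeps the fewest decimal places: 8.42 → 2 decimal places, 3.963 → 3 decimal places, 44.1 → 1 decimal place, 33.285 → 3 decimal places, 12.56 → 2 decimal places; limit is 1.
Rounded to 1 decimal place: 102.3 m.

102.3 m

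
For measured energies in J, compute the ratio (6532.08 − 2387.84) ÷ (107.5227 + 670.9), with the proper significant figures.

6532.08 − 2387.84 = 4144.24, limited to 2 d.p. → 6 s.f.; 107.5227 + 670.9 = 778.4227, limited to 1 d.p. → 4 s.f.
Carrying full precision, 4144.24 ÷ 778.4227 = 5.32389407452…; keep min(6, 4) = 4 s.f.
Rounded to 4 significant figures: 5.324.

5.324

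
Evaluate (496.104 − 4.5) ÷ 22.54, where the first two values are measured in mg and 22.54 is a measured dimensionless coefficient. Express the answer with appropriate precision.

496.104 mg − 4.5 mg = 491.604 mg; the difference is limited to 1 decimal place (4 s.f.).
Carrying full precision, 491.604 ÷ 22.54 = 21.8102928128… mg; 22.54 has 4 s.f., so the result keeps min(4, 4) = 4 s.f.
Rounded to 4 significant figures: 21.81 mg.

21.81 mg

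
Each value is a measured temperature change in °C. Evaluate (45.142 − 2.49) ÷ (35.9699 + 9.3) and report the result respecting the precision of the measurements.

45.142 − 2.49 = 42.652, limited to 2 d.p. → 4 s.f.; 35.9699 + 9.3 = 45.2699, limited to 1 d.p. → 3 s.f.
Carrying full precision, 42.652 ÷ 45.2699 = 0.942171288207…; keep min(4, 3) = 3 s.f.
Rounded to 3 significant figures: 0.942.

0.942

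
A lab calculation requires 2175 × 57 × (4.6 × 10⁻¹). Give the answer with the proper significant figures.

5.7 × 10⁴

2175 × 57 × (4.6 × 10⁻¹) = 57028.5
Multiplication/division keeps the fewest significant figures: 2175 → 4 s.f., 57 → 2 s.f., 4.6 × 10⁻¹ → 2 s.f.; limit is 2.
Rounded to 2 significant figures: 5.7 × 10⁴.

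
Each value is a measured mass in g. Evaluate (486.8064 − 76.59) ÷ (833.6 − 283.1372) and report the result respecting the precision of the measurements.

486.8064 − 76.59 = 410.2164, limited to 2 d.p. → 5 s.f.; 833.6 − 283.1372 = 550.4628, limited to 1 d.p. → 4 s.f.
Carrying full precision, 410.2164 ÷ 550.4628 = 0.745220930461…; keep min(5, 4) = 4 s.f.
Rounded to 4 significant figures: 7.452 × 10^-1.

7.452 × 10^-1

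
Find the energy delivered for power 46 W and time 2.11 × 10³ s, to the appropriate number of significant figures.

9.7 × 10⁴ J

energy delivered = 46 W × 2.11 × 10³ s = 97060 J.
46 has 2 significant figures; 2.11 × 10³ has 3.
Division/multiplication keeps the fewest: 2 significant figures.
Rounded: 9.7 × 10⁴ J.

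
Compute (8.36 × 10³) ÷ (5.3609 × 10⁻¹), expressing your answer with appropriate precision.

(8.36 × 10³) ÷ (5.3609 × 10⁻¹) = 15594.3964633…
Multiplication/division keeps the fewest significant figures: 8.36 × 10³ → 3 s.f., 5.3609 × 10⁻¹ → 5 s.f.; limit is 3.
Rounded to 3 significant figures: 1.56 × 10⁴.

1.56 × 10⁴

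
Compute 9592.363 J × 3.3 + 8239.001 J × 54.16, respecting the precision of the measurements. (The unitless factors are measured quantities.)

9592.363 × 3.3 = 31654.7979 → 3.2 × 10⁴ J (2 s.f., last digit at the 10^3 place).
8239.001 × 54.16 = 446224.29416 → 4.462 × 10⁵ J (4 s.f., last digit at the 10^2 place).
Sum: 477879.09206 J; keep the coarser place, 10^3.
Result: 4.78 × 10⁵ J.

4.78 × 10⁵ J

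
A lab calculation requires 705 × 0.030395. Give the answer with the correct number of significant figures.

21.4

705 × 0.030395 = 21.428475
Multiplication/division keeps the fewest significant figures: 705 → 3 s.f., 0.030395 → 5 s.f.; limit is 3.
Rounded to 3 significant figures: 21.4.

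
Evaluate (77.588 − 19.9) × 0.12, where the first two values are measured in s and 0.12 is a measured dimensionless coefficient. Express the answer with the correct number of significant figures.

6.9 s

77.588 s − 19.9 s = 57.688 s; the difference is limited to 1 decimal place (3 s.f.).
Carrying full precision, 57.688 × 0.12 = 6.92256 s; 0.12 has 2 s.f., so the result keeps min(3, 2) = 2 s.f.
Rounded to 2 significant figures: 6.9 s.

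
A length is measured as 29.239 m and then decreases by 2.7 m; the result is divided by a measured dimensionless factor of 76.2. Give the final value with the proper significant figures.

0.348 m

29.239 m − 2.7 m = 26.539 m; the difference is limited to 1 decimal place (3 s.f.).
Carrying full precision, 26.539 ÷ 76.2 = 0.348280839895… m; 76.2 has 3 s.f., so the result keeps min(3, 3) = 3 s.f.
Rounded to 3 significant figures: 0.348 m.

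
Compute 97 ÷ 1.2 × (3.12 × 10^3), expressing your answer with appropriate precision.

2.5 × 10^5

97 ÷ 1.2 × (3.12 × 10^3) = 252200
Multiplication/division keeps the fewest significant figures: 97 → 2 s.f., 1.2 → 2 s.f., 3.12 × 10^3 → 3 s.f.; limit is 2.
Rounded to 2 significant figures: 2.5 × 10^5.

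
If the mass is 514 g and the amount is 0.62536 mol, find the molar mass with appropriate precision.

822 g/mol

molar mass = 514 g ÷ 0.62536 mol = 821.926570296… g/mol.
514 has 3 significant figures; 0.62536 has 5.
Division/multiplication keeps the fewest: 3 significant figures.
Rounded: 822 g/mol.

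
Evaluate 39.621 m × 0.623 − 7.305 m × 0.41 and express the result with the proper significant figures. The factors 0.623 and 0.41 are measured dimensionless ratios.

21.7 m

39.621 × 0.623 = 24.683883 → 24.7 m (3 s.f., last digit at the 10^-1 place).
7.305 × 0.41 = 2.99505 → 3.0 m (2 s.f., last digit at the 10^-1 place).
Difference: 21.688833 m; keep the coarser place, 10^-1.
Result: 21.7 m.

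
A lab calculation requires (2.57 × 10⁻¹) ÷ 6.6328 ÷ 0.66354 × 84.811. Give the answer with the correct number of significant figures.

(2.57 × 10⁻¹) ÷ 6.6328 ÷ 0.66354 × 84.811 = 4.95246365144…
Multiplication/division keeps the fewest significant figures: 2.57 × 10⁻¹ → 3 s.f., 6.6328 → 5 s.f., 0.66354 → 5 s.f., 84.811 → 5 s.f.; limit is 3.
Rounded to 3 significant figures: 4.95.

4.95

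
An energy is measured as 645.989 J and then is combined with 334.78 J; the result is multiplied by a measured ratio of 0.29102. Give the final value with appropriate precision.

645.989 J + 334.78 J = 980.769 J; the sum is limited to 2 decimal places (5 s.f.).
Carrying full precision, 980.769 × 0.29102 = 285.42339438 J; 0.29102 has 5 s.f., so the result keeps min(5, 5) = 5 s.f.
Rounded to 5 significant figures: 285.42 J.

285.42 J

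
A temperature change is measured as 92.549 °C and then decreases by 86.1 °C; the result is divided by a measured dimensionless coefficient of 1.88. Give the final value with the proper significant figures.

3.4 °C

92.549 °C − 86.1 °C = 6.449 °C; the difference is limited to 1 decimal place (2 s.f.).
Carrying full precision, 6.449 ÷ 1.88 = 3.43031914894… °C; 1.88 has 3 s.f., so the result keeps min(2, 3) = 2 s.f.
Rounded to 2 significant figures: 3.4 °C.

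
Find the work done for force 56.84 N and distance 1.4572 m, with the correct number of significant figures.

work done = 56.84 N × 1.4572 m = 82.827248 J.
56.84 has 4 significant figures; 1.4572 has 5.
Division/multiplication keeps the fewest: 4 significant figures.
Rounded: 82.83 J.

82.83 J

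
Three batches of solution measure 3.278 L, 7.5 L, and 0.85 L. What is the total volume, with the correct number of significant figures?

3.278 L + 7.5 L + 0.85 L = 11.628 L.
Addition/subtraction keeps the fewest decimal places: 3.278 → 3 decimal places, 7.5 → 1 decimal place, 0.85 → 2 decimal places; limit is 1.
Rounded to 1 decimal place: 11.6 L.

11.6 L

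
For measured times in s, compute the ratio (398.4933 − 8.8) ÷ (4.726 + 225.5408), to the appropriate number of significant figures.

398.4933 − 8.8 = 389.6933, limited to 1 d.p. → 4 s.f.; 4.726 + 225.5408 = 230.2668, limited to 3 d.p. → 6 s.f.
Carrying full precision, 389.6933 ÷ 230.2668 = 1.6923555632…; keep min(4, 6) = 4 s.f.
Rounded to 4 significant figures: 1.692.

1.692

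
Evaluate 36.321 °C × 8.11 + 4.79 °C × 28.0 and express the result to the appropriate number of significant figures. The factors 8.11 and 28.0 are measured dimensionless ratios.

429 °C

36.321 × 8.11 = 294.56331 → 295 °C (3 s.f., last digit at the 10^0 place).
4.79 × 28.0 = 134.12 → 134 °C (3 s.f., last digit at the 10^0 place).
Sum: 428.68331 °C; keep the coarser place, 10^0.
Result: 429 °C.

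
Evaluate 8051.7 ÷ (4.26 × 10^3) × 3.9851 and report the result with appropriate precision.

8051.7 ÷ (4.26 × 10^3) × 3.9851 = 7.53211964085…
Multiplication/division keeps the fewest significant figures: 8051.7 → 5 s.f., 4.26 × 10^3 → 3 s.f., 3.9851 → 5 s.f.; limit is 3.
Rounded to 3 significant figures: 7.53.

7.53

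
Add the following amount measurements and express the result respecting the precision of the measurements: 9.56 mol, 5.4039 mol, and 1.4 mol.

9.56 mol + 5.4039 mol + 1.4 mol = 16.3639 mol.
Addition/subtraction keeps the fewest decimal places: 9.56 → 2 decimal places, 5.4039 → 4 decimal places, 1.4 → 1 decimal place; limit is 1.
Rounded to 1 decimal place: 16.4 mol.

16.4 mol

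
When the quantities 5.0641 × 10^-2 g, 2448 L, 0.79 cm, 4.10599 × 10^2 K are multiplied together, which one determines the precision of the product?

0.79 cm

5.0641 × 10^-2 g → 5 s.f.; 2448 L → 4 s.f.; 0.79 cm → 2 s.f.; 4.10599 × 10^2 K → 6 s.f.
The fewest is 2 significant figures, from 0.79 cm.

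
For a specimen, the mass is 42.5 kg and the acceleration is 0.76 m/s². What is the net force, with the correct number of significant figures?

32 N

net force = 42.5 kg × 0.76 m/s² = 32.3 N.
42.5 has 3 significant figures; 0.76 has 2.
Division/multiplication keeps the fewest: 2 significant figures.
Rounded: 32 N.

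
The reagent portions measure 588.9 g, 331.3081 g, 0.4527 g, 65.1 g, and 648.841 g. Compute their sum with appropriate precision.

1634.6 g

588.9 g + 331.3081 g + 0.4527 g + 65.1 g + 648.841 g = 1634.6018 g.
Addition/subtraction keeps the fewest decimal places: 588.9 → 1 decimal place, 331.3081 → 4 decimal places, 0.4527 → 4 decimal places, 65.1 → 1 decimal place, 648.841 → 3 decimal places; limit is 1.
Rounded to 1 decimal place: 1634.6 g.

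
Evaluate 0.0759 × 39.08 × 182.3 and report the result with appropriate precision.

541

0.0759 × 39.08 × 182.3 = 540.7331556
Multiplication/division keeps the fewest significant figures: 0.0759 → 3 s.f., 39.08 → 4 s.f., 182.3 → 4 s.f.; limit is 3.
Rounded to 3 significant figures: 541.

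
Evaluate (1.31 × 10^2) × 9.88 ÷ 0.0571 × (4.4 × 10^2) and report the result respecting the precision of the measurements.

1.0 × 10^7

(1.31 × 10^2) × 9.88 ÷ 0.0571 × (4.4 × 10^2) = 9973436.07706…
Multiplication/division keeps the fewest significant figures: 1.31 × 10^2 → 3 s.f., 9.88 → 3 s.f., 0.0571 → 3 s.f., 4.4 × 10^2 → 2 s.f.; limit is 2.
Rounded to 2 significant figures: 1.0 × 10^7.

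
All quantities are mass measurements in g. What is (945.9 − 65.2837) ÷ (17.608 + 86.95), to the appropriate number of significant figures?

8.422

945.9 − 65.2837 = 880.6163, limited to 1 d.p. → 4 s.f.; 17.608 + 86.95 = 104.558, limited to 2 d.p. → 5 s.f.
Carrying full precision, 880.6163 ÷ 104.558 = 8.42227567475…; keep min(4, 5) = 4 s.f.
Rounded to 4 significant figures: 8.422.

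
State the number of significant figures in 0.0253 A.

3

0.0253: leading zeros are not significant.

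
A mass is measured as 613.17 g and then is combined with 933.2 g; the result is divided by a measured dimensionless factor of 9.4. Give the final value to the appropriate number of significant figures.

613.17 g + 933.2 g = 1546.37 g; the sum is limited to 1 decimal place (5 s.f.).
Carrying full precision, 1546.37 ÷ 9.4 = 164.507446809… g; 9.4 has 2 s.f., so the result keeps min(5, 2) = 2 s.f.
Rounded to 2 significant figures: 1.6 × 10² g.

1.6 × 10² g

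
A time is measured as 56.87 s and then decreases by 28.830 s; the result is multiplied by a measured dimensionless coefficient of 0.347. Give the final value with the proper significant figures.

9.73 s

56.87 s − 28.830 s = 28.040 s; the difference is limited to 2 decimal places (4 s.f.).
Carrying full precision, 28.040 × 0.347 = 9.72988 s; 0.347 has 3 s.f., so the result keeps min(4, 3) = 3 s.f.
Rounded to 3 significant figures: 9.73 s.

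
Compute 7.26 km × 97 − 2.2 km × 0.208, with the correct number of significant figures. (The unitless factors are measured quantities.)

7.26 × 97 = 704.22 → 7.0 × 10² km (2 s.f., last digit at the 10^1 place).
2.2 × 0.208 = 0.4576 → 0.46 km (2 s.f., last digit at the 10^-2 place).
Difference: 703.7624 km; keep the coarser place, 10^1.
Result: 7.0 × 10² km.

7.0 × 10² km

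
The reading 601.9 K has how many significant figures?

4

601.9: zeros between nonzero digits are significant.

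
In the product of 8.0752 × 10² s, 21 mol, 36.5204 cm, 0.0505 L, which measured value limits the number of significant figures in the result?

8.0752 × 10² s → 5 s.f.; 21 mol → 2 s.f.; 36.5204 cm → 6 s.f.; 0.0505 L → 3 s.f.
The fewest is 2 significant figures, from 21 mol.

21 mol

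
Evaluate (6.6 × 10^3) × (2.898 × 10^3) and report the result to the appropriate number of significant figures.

1.9 × 10^7

(6.6 × 10^3) × (2.898 × 10^3) = 19126800
Multiplication/division keeps the fewest significant figures: 6.6 × 10^3 → 2 s.f., 2.898 × 10^3 → 4 s.f.; limit is 2.
Rounded to 2 significant figures: 1.9 × 10^7.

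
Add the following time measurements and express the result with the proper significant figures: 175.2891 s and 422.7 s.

598.0 s

175.2891 s + 422.7 s = 597.9891 s.
Addition/subtraction keeps the fewest decimal places: 175.2891 → 4 decimal places, 422.7 → 1 decimal place; limit is 1.
Rounded to 1 decimal place: 598.0 s.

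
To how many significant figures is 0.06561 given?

4

0.06561: leading zeros are not significant.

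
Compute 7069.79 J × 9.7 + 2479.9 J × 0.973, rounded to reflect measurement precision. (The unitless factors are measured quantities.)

7.1 × 10⁴ J

7069.79 × 9.7 = 68576.963 → 6.9 × 10⁴ J (2 s.f., last digit at the 10^3 place).
2479.9 × 0.973 = 2412.9427 → 2.41 × 10³ J (3 s.f., last digit at the 10^1 place).
Sum: 70989.9057 J; keep the coarser place, 10^3.
Result: 7.1 × 10⁴ J.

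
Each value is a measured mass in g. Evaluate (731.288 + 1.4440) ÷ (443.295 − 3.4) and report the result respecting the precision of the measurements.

1.666

731.288 + 1.4440 = 732.7320, limited to 3 d.p. → 6 s.f.; 443.295 − 3.4 = 439.895, limited to 1 d.p. → 4 s.f.
Carrying full precision, 732.7320 ÷ 439.895 = 1.66569749599…; keep min(6, 4) = 4 s.f.
Rounded to 4 significant figures: 1.666.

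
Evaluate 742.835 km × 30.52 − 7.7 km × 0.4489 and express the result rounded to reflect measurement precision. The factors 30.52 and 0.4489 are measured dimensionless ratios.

742.835 × 30.52 = 22671.3242 → 2.267 × 10^4 km (4 s.f., last digit at the 10^1 place).
7.7 × 0.4489 = 3.45653 → 3.5 km (2 s.f., last digit at the 10^-1 place).
Difference: 22667.86767 km; keep the coarser place, 10^1.
Result: 2.267 × 10^4 km.

2.267 × 10^4 km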